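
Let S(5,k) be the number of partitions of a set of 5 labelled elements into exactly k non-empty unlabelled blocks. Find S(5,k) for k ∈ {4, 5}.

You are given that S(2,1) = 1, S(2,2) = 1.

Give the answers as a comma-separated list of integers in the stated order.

[3] T[3,2]:2*1+1=3 · T[3,3]:3*0+1=1
[4] T[4,3]:3*1+3=6 · T[4,4]:4*0+1=1
[5] T[5,4]:4*1+6=10 · T[5,5]:5*0+1=1
Read S(5,4) = 10, S(5,5) = 1.

10, 1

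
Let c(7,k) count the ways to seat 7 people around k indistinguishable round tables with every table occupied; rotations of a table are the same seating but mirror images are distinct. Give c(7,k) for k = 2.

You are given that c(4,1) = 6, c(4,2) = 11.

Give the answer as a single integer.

1764

r5: T_5,1=4×6+0=24; T_5,2=4×11+6=50
r6: T_6,1=5×24+0=120; T_6,2=5×50+24=274
r7: T_7,2=6×274+120=1764
Read c(7,2) = 1764.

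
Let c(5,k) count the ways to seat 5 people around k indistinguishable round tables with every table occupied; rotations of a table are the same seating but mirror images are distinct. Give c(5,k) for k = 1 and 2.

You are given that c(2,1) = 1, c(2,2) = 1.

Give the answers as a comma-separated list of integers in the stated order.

24, 50

r3: T_3,1=2×1+0=2; T_3,2=2×1+1=3
r4: T_4,1=3×2+0=6; T_4,2=3×3+2=11
r5: T_5,1=4×6+0=24; T_5,2=4×11+6=50
Read c(5,1) = 24, c(5,2) = 50.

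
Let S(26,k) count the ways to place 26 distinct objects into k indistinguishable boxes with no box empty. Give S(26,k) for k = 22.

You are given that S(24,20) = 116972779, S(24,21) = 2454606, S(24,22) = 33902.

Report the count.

238929405

[25] T[25,21]:21*2454606+116972779=168519505 · T[25,22]:22*33902+2454606=3200450
[26] T[26,22]:22*3200450+168519505=238929405
Read S(26,22) = 238929405.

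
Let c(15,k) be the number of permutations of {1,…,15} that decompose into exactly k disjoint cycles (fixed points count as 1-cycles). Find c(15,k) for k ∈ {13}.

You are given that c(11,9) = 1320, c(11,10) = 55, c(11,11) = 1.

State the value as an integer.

row 12: T[12][10]=11·55+1320=1925  T[12][11]=11·1+55=66  T[12][12]=11·0+1=1
row 13: T[13][11]=12·66+1925=2717  T[13][12]=12·1+66=78  T[13][13]=12·0+1=1
row 14: T[14][12]=13·78+2717=3731  T[14][13]=13·1+78=91
row 15: T[15][13]=14·91+3731=5005
Read c(15,13) = 5005.

5005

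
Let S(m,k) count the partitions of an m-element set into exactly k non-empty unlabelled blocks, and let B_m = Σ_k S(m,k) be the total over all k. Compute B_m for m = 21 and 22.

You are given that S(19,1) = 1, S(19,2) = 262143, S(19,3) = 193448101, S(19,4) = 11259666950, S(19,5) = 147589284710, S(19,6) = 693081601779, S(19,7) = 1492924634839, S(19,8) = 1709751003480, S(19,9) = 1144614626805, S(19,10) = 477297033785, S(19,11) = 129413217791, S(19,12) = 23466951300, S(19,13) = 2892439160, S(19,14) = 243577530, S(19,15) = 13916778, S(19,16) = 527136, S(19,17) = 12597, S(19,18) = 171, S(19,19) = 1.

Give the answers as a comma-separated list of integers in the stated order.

474869816156751, 4506715738447323

@20  (20,1):1·1+0→1, (20,2):262143·2+1→524287, (20,3):193448101·3+262143→580606446, (20,4):11259666950·4+193448101→45232115901, (20,5):147589284710·5+11259666950→749206090500, (20,6):693081601779·6+147589284710→4306078895384, (20,7):1492924634839·7+693081601779→11143554045652, (20,8):1709751003480·8+1492924634839→15170932662679, (20,9):1144614626805·9+1709751003480→12011282644725, (20,10):477297033785·10+1144614626805→5917584964655, (20,11):129413217791·11+477297033785→1900842429486, (20,12):23466951300·12+129413217791→411016633391, (20,13):2892439160·13+23466951300→61068660380, (20,14):243577530·14+2892439160→6302524580, (20,15):13916778·15+243577530→452329200, (20,16):527136·16+13916778→22350954, (20,17):12597·17+527136→741285, (20,18):171·18+12597→15675, (20,19):1·19+171→190, (20,20):0·20+1→1
@21  (21,1):1·1+0→1, (21,2):524287·2+1→1048575, (21,3):580606446·3+524287→1742343625, (21,4):45232115901·4+580606446→181509070050, (21,5):749206090500·5+45232115901→3791262568401, (21,6):4306078895384·6+749206090500→26585679462804, (21,7):11143554045652·7+4306078895384→82310957214948, (21,8):15170932662679·8+11143554045652→132511015347084, (21,9):12011282644725·9+15170932662679→123272476465204, (21,10):5917584964655·10+12011282644725→71187132291275, (21,11):1900842429486·11+5917584964655→26826851689001, (21,12):411016633391·12+1900842429486→6833042030178, (21,13):61068660380·13+411016633391→1204909218331, (21,14):6302524580·14+61068660380→149304004500, (21,15):452329200·15+6302524580→13087462580, (21,16):22350954·16+452329200→809944464, (21,17):741285·17+22350954→34952799, (21,18):15675·18+741285→1023435, (21,19):190·19+15675→19285, (21,20):1·20+190→210, (21,21):0·21+1→1
@22  (22,1):1·1+0→1, (22,2):1048575·2+1→2097151, (22,3):1742343625·3+1048575→5228079450, (22,4):181509070050·4+1742343625→727778623825, (22,5):3791262568401·5+181509070050→19137821912055, (22,6):26585679462804·6+3791262568401→163305339345225, (22,7):82310957214948·7+26585679462804→602762379967440, (22,8):132511015347084·8+82310957214948→1142399079991620, (22,9):123272476465204·9+132511015347084→1241963303533920, (22,10):71187132291275·10+123272476465204→835143799377954, (22,11):26826851689001·11+71187132291275→366282500870286, (22,12):6833042030178·12+26826851689001→108823356051137, (22,13):1204909218331·13+6833042030178→22496861868481, (22,14):149304004500·14+1204909218331→3295165281331, (22,15):13087462580·15+149304004500→345615943200, (22,16):809944464·16+13087462580→26046574004, (22,17):34952799·17+809944464→1404142047, (22,18):1023435·18+34952799→53374629, (22,19):19285·19+1023435→1389850, (22,20):210·20+19285→23485, (22,21):1·21+210→231, (22,22):0·22+1→1
B_21 = ΣS(21,k) = 1+1048575+1742343625+181509070050+3791262568401+26585679462804+82310957214948+132511015347084+123272476465204+71187132291275+26826851689001+6833042030178+1204909218331+149304004500+13087462580+809944464+34952799+1023435+19285+210+1 = 474869816156751
B_22 = ΣS(22,k) = 1+2097151+5228079450+727778623825+19137821912055+163305339345225+602762379967440+1142399079991620+1241963303533920+835143799377954+366282500870286+108823356051137+22496861868481+3295165281331+345615943200+26046574004+1404142047+53374629+1389850+23485+231+1 = 4506715738447323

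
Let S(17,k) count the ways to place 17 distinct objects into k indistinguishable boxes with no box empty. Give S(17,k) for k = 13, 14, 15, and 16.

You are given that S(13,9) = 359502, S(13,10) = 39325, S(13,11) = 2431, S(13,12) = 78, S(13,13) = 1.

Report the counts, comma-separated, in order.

4910178, 249900, 7820, 136

i=14: T(14,10)=359502+10·39325=752752 | T(14,11)=39325+11·2431=66066 | T(14,12)=2431+12·78=3367 | T(14,13)=78+13·1=91 | T(14,14)=1+14·0=1
i=15: T(15,11)=752752+11·66066=1479478 | T(15,12)=66066+12·3367=106470 | T(15,13)=3367+13·91=4550 | T(15,14)=91+14·1=105 | T(15,15)=1+15·0=1
i=16: T(16,12)=1479478+12·106470=2757118 | T(16,13)=106470+13·4550=165620 | T(16,14)=4550+14·105=6020 | T(16,15)=105+15·1=120 | T(16,16)=1+16·0=1
i=17: T(17,13)=2757118+13·165620=4910178 | T(17,14)=165620+14·6020=249900 | T(17,15)=6020+15·120=7820 | T(17,16)=120+16·1=136
Read S(17,13) = 4910178, S(17,14) = 249900, S(17,15) = 7820, S(17,16) = 136.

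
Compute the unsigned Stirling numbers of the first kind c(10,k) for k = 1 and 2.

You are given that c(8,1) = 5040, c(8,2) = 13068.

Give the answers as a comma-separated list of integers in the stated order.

362880, 1026576

row 9: T[9][1]=8·5040+0=40320  T[9][2]=8·13068+5040=109584
row 10: T[10][1]=9·40320+0=362880  T[10][2]=9·109584+40320=1026576
Read c(10,1) = 362880, c(10,2) = 1026576.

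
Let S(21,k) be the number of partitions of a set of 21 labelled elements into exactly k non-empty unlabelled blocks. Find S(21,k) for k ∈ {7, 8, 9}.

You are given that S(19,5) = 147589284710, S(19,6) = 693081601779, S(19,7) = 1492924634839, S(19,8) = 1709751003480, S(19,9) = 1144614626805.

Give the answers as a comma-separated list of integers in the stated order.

r20: T_20,6=6×693081601779+147589284710=4306078895384; T_20,7=7×1492924634839+693081601779=11143554045652; T_20,8=8×1709751003480+1492924634839=15170932662679; T_20,9=9×1144614626805+1709751003480=12011282644725
r21: T_21,7=7×11143554045652+4306078895384=82310957214948; T_21,8=8×15170932662679+11143554045652=132511015347084; T_21,9=9×12011282644725+15170932662679=123272476465204
Read S(21,7) = 82310957214948, S(21,8) = 132511015347084, S(21,9) = 123272476465204.

82310957214948, 132511015347084, 123272476465204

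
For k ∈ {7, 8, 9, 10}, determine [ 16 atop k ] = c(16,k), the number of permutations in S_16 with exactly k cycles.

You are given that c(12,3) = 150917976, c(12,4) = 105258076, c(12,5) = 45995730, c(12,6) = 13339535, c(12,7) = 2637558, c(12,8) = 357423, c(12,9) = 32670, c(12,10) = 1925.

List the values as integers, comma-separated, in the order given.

[13] T[13,4]:12*105258076+150917976=1414014888 · T[13,5]:12*45995730+105258076=657206836 · T[13,6]:12*13339535+45995730=206070150 · T[13,7]:12*2637558+13339535=44990231 · T[13,8]:12*357423+2637558=6926634 · T[13,9]:12*32670+357423=749463 · T[13,10]:12*1925+32670=55770
[14] T[14,5]:13*657206836+1414014888=9957703756 · T[14,6]:13*206070150+657206836=3336118786 · T[14,7]:13*44990231+206070150=790943153 · T[14,8]:13*6926634+44990231=135036473 · T[14,9]:13*749463+6926634=16669653 · T[14,10]:13*55770+749463=1474473
[15] T[15,6]:14*3336118786+9957703756=56663366760 · T[15,7]:14*790943153+3336118786=14409322928 · T[15,8]:14*135036473+790943153=2681453775 · T[15,9]:14*16669653+135036473=368411615 · T[15,10]:14*1474473+16669653=37312275
[16] T[16,7]:15*14409322928+56663366760=272803210680 · T[16,8]:15*2681453775+14409322928=54631129553 · T[16,9]:15*368411615+2681453775=8207628000 · T[16,10]:15*37312275+368411615=928095740
Read c(16,7) = 272803210680, c(16,8) = 54631129553, c(16,9) = 8207628000, c(16,10) = 928095740.

272803210680, 54631129553, 8207628000, 928095740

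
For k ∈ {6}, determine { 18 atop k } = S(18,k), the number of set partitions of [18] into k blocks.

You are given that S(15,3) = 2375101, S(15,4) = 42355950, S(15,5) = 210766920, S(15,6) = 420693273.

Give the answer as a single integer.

r16: T_16,4=4×42355950+2375101=171798901; T_16,5=5×210766920+42355950=1096190550; T_16,6=6×420693273+210766920=2734926558
r17: T_17,5=5×1096190550+171798901=5652751651; T_17,6=6×2734926558+1096190550=17505749898
r18: T_18,6=6×17505749898+5652751651=110687251039
Read S(18,6) = 110687251039.

110687251039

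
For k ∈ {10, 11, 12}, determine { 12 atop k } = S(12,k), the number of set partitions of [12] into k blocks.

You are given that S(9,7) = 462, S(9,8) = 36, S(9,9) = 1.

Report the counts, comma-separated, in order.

row 10: T[10][8]=8·36+462=750  T[10][9]=9·1+36=45  T[10][10]=10·0+1=1
row 11: T[11][9]=9·45+750=1155  T[11][10]=10·1+45=55  T[11][11]=11·0+1=1
row 12: T[12][10]=10·55+1155=1705  T[12][11]=11·1+55=66  T[12][12]=12·0+1=1
Read S(12,10) = 1705, S(12,11) = 66, S(12,12) = 1.

1705, 66, 1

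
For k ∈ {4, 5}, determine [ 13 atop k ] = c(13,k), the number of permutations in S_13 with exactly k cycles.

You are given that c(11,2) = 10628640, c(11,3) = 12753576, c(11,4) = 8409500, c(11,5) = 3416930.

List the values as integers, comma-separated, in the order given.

1414014888, 657206836

[12] T[12,3]:11*12753576+10628640=150917976 · T[12,4]:11*8409500+12753576=105258076 · T[12,5]:11*3416930+8409500=45995730
[13] T[13,4]:12*105258076+150917976=1414014888 · T[13,5]:12*45995730+105258076=657206836
Read c(13,4) = 1414014888, c(13,5) = 657206836.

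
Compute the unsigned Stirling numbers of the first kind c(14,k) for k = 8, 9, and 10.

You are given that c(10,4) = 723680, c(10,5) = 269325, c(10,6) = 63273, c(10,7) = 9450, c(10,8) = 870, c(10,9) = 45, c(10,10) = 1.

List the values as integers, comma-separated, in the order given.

135036473, 16669653, 1474473

i=11: T(11,5)=723680+10·269325=3416930 | T(11,6)=269325+10·63273=902055 | T(11,7)=63273+10·9450=157773 | T(11,8)=9450+10·870=18150 | T(11,9)=870+10·45=1320 | T(11,10)=45+10·1=55
i=12: T(12,6)=3416930+11·902055=13339535 | T(12,7)=902055+11·157773=2637558 | T(12,8)=157773+11·18150=357423 | T(12,9)=18150+11·1320=32670 | T(12,10)=1320+11·55=1925
i=13: T(13,7)=13339535+12·2637558=44990231 | T(13,8)=2637558+12·357423=6926634 | T(13,9)=357423+12·32670=749463 | T(13,10)=32670+12·1925=55770
i=14: T(14,8)=44990231+13·6926634=135036473 | T(14,9)=6926634+13·749463=16669653 | T(14,10)=749463+13·55770=1474473
Read c(14,8) = 135036473, c(14,9) = 16669653, c(14,10) = 1474473.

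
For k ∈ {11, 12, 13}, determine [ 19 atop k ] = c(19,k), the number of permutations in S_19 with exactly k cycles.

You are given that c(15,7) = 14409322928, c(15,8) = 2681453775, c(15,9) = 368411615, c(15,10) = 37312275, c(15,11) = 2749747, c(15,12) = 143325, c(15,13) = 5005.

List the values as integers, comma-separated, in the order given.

1661573386473, 147560703732, 10246937272

r16: T_16,8=15×2681453775+14409322928=54631129553; T_16,9=15×368411615+2681453775=8207628000; T_16,10=15×37312275+368411615=928095740; T_16,11=15×2749747+37312275=78558480; T_16,12=15×143325+2749747=4899622; T_16,13=15×5005+143325=218400
r17: T_17,9=16×8207628000+54631129553=185953177553; T_17,10=16×928095740+8207628000=23057159840; T_17,11=16×78558480+928095740=2185031420; T_17,12=16×4899622+78558480=156952432; T_17,13=16×218400+4899622=8394022
r18: T_18,10=17×23057159840+185953177553=577924894833; T_18,11=17×2185031420+23057159840=60202693980; T_18,12=17×156952432+2185031420=4853222764; T_18,13=17×8394022+156952432=299650806
r19: T_19,11=18×60202693980+577924894833=1661573386473; T_19,12=18×4853222764+60202693980=147560703732; T_19,13=18×299650806+4853222764=10246937272
Read c(19,11) = 1661573386473, c(19,12) = 147560703732, c(19,13) = 10246937272.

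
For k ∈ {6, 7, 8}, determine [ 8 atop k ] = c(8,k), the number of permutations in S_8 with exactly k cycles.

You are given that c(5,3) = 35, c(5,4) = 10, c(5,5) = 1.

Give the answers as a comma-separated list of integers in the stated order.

322, 28, 1

i=6: T(6,4)=35+5·10=85 | T(6,5)=10+5·1=15 | T(6,6)=1+5·0=1
i=7: T(7,5)=85+6·15=175 | T(7,6)=15+6·1=21 | T(7,7)=1+6·0=1
i=8: T(8,6)=175+7·21=322 | T(8,7)=21+7·1=28 | T(8,8)=1+7·0=1
Read c(8,6) = 322, c(8,7) = 28, c(8,8) = 1.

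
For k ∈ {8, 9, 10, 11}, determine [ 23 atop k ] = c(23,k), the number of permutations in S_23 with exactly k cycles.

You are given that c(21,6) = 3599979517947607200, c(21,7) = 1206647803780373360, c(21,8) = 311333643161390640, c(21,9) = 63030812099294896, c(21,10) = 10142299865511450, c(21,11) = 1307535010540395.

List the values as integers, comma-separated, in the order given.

199321978221066137360, 43714229649594412832, 7707401101297361068, 1103230881185949736

i=22: T(22,7)=3599979517947607200+21·1206647803780373360=28939583397335447760 | T(22,8)=1206647803780373360+21·311333643161390640=7744654310169576800 | T(22,9)=311333643161390640+21·63030812099294896=1634980697246583456 | T(22,10)=63030812099294896+21·10142299865511450=276019109275035346 | T(22,11)=10142299865511450+21·1307535010540395=37600535086859745
i=23: T(23,8)=28939583397335447760+22·7744654310169576800=199321978221066137360 | T(23,9)=7744654310169576800+22·1634980697246583456=43714229649594412832 | T(23,10)=1634980697246583456+22·276019109275035346=7707401101297361068 | T(23,11)=276019109275035346+22·37600535086859745=1103230881185949736
Read c(23,8) = 199321978221066137360, c(23,9) = 43714229649594412832, c(23,10) = 7707401101297361068, c(23,11) = 1103230881185949736.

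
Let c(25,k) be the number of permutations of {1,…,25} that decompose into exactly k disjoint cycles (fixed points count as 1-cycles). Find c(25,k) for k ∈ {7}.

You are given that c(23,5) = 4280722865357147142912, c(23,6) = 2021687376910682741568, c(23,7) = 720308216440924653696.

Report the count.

@24  (24,6):2021687376910682741568·23+4280722865357147142912→50779532534302850198976, (24,7):720308216440924653696·23+2021687376910682741568→18588776355051949776576
@25  (25,7):18588776355051949776576·24+50779532534302850198976→496910165055549644836800
Read c(25,7) = 496910165055549644836800.

496910165055549644836800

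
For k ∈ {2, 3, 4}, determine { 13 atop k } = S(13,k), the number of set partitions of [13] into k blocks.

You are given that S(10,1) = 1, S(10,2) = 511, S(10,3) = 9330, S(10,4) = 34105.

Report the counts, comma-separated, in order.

i=11: T(11,1)=0+1·1=1 | T(11,2)=1+2·511=1023 | T(11,3)=511+3·9330=28501 | T(11,4)=9330+4·34105=145750
i=12: T(12,1)=0+1·1=1 | T(12,2)=1+2·1023=2047 | T(12,3)=1023+3·28501=86526 | T(12,4)=28501+4·145750=611501
i=13: T(13,2)=1+2·2047=4095 | T(13,3)=2047+3·86526=261625 | T(13,4)=86526+4·611501=2532530
Read S(13,2) = 4095, S(13,3) = 261625, S(13,4) = 2532530.

4095, 261625, 2532530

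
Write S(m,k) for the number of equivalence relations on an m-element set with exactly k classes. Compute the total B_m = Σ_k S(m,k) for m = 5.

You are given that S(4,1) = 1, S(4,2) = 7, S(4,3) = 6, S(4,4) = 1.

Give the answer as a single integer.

52

@5  (5,1):1·1+0→1, (5,2):7·2+1→15, (5,3):6·3+7→25, (5,4):1·4+6→10, (5,5):0·5+1→1
B_5 = ΣS(5,k) = 1+15+25+10+1 = 52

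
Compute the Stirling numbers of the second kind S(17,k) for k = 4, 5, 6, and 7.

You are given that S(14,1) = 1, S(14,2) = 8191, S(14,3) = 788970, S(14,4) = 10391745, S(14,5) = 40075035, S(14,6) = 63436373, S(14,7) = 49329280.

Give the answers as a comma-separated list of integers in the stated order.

i=15: T(15,2)=1+2·8191=16383 | T(15,3)=8191+3·788970=2375101 | T(15,4)=788970+4·10391745=42355950 | T(15,5)=10391745+5·40075035=210766920 | T(15,6)=40075035+6·63436373=420693273 | T(15,7)=63436373+7·49329280=408741333
i=16: T(16,3)=16383+3·2375101=7141686 | T(16,4)=2375101+4·42355950=171798901 | T(16,5)=42355950+5·210766920=1096190550 | T(16,6)=210766920+6·420693273=2734926558 | T(16,7)=420693273+7·408741333=3281882604
i=17: T(17,4)=7141686+4·171798901=694337290 | T(17,5)=171798901+5·1096190550=5652751651 | T(17,6)=1096190550+6·2734926558=17505749898 | T(17,7)=2734926558+7·3281882604=25708104786
Read S(17,4) = 694337290, S(17,5) = 5652751651, S(17,6) = 17505749898, S(17,7) = 25708104786.

694337290, 5652751651, 17505749898, 25708104786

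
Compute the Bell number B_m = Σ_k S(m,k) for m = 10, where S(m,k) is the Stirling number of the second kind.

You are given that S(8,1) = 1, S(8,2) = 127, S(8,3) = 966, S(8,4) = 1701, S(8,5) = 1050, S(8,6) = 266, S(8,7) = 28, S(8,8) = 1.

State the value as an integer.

[9] T[9,1]:1*1+0=1 · T[9,2]:2*127+1=255 · T[9,3]:3*966+127=3025 · T[9,4]:4*1701+966=7770 · T[9,5]:5*1050+1701=6951 · T[9,6]:6*266+1050=2646 · T[9,7]:7*28+266=462 · T[9,8]:8*1+28=36 · T[9,9]:9*0+1=1
[10] T[10,1]:1*1+0=1 · T[10,2]:2*255+1=511 · T[10,3]:3*3025+255=9330 · T[10,4]:4*7770+3025=34105 · T[10,5]:5*6951+7770=42525 · T[10,6]:6*2646+6951=22827 · T[10,7]:7*462+2646=5880 · T[10,8]:8*36+462=750 · T[10,9]:9*1+36=45 · T[10,10]:10*0+1=1
B_10 = ΣS(10,k) = 1+511+9330+34105+42525+22827+5880+750+45+1 = 115975

115975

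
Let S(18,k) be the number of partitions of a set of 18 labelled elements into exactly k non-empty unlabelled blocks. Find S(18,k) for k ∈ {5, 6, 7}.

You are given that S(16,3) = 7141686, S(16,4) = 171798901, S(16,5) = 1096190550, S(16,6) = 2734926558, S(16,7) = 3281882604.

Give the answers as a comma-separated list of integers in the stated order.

28958095545, 110687251039, 197462483400

@17  (17,4):171798901·4+7141686→694337290, (17,5):1096190550·5+171798901→5652751651, (17,6):2734926558·6+1096190550→17505749898, (17,7):3281882604·7+2734926558→25708104786
@18  (18,5):5652751651·5+694337290→28958095545, (18,6):17505749898·6+5652751651→110687251039, (18,7):25708104786·7+17505749898→197462483400
Read S(18,5) = 28958095545, S(18,6) = 110687251039, S(18,7) = 197462483400.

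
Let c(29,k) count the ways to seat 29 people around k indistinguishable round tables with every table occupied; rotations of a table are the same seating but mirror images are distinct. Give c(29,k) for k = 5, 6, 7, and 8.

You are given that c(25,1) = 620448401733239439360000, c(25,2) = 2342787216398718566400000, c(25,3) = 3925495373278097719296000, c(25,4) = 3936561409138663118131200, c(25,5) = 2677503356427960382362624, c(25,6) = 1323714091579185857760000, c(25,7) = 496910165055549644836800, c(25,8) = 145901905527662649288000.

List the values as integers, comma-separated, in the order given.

1625014498326371300452283596800, 866422974395414742142363398144, 354237722035840197377888292864, 114481515057741551880042390144

@26  (26,2):2342787216398718566400000·25+620448401733239439360000→59190128811701203599360000, (26,3):3925495373278097719296000·25+2342787216398718566400000→100480171548351161548800000, (26,4):3936561409138663118131200·25+3925495373278097719296000→102339530601744675672576000, (26,5):2677503356427960382362624·25+3936561409138663118131200→70874145319837672677196800, (26,6):1323714091579185857760000·25+2677503356427960382362624→35770355645907606826362624, (26,7):496910165055549644836800·25+1323714091579185857760000→13746468217967926978680000, (26,8):145901905527662649288000·25+496910165055549644836800→4144457803247115877036800
@27  (27,3):100480171548351161548800000·26+59190128811701203599360000→2671674589068831403868160000, (27,4):102339530601744675672576000·26+100480171548351161548800000→2761307967193712729035776000, (27,5):70874145319837672677196800·26+102339530601744675672576000→1945067308917524165279692800, (27,6):35770355645907606826362624·26+70874145319837672677196800→1000903392113435450162625024, (27,7):13746468217967926978680000·26+35770355645907606826362624→393178529313073708272042624, (27,8):4144457803247115877036800·26+13746468217967926978680000→121502371102392939781636800
@28  (28,4):2761307967193712729035776000·27+2671674589068831403868160000→77226989703299075087834112000, (28,5):1945067308917524165279692800·27+2761307967193712729035776000→55278125307966865191587481600, (28,6):1000903392113435450162625024·27+1945067308917524165279692800→28969458895980281319670568448, (28,7):393178529313073708272042624·27+1000903392113435450162625024→11616723683566425573507775872, (28,8):121502371102392939781636800·27+393178529313073708272042624→3673742549077683082376236224
@29  (29,5):55278125307966865191587481600·28+77226989703299075087834112000→1625014498326371300452283596800, (29,6):28969458895980281319670568448·28+55278125307966865191587481600→866422974395414742142363398144, (29,7):11616723683566425573507775872·28+28969458895980281319670568448→354237722035840197377888292864, (29,8):3673742549077683082376236224·28+11616723683566425573507775872→114481515057741551880042390144
Read c(29,5) = 1625014498326371300452283596800, c(29,6) = 866422974395414742142363398144, c(29,7) = 354237722035840197377888292864, c(29,8) = 114481515057741551880042390144.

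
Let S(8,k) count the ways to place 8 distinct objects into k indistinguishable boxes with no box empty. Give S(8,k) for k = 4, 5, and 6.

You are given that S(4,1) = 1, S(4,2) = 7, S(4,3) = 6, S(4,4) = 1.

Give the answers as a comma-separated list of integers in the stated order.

i=5: T(5,1)=0+1·1=1 | T(5,2)=1+2·7=15 | T(5,3)=7+3·6=25 | T(5,4)=6+4·1=10 | T(5,5)=1+5·0=1
i=6: T(6,2)=1+2·15=31 | T(6,3)=15+3·25=90 | T(6,4)=25+4·10=65 | T(6,5)=10+5·1=15 | T(6,6)=1+6·0=1
i=7: T(7,3)=31+3·90=301 | T(7,4)=90+4·65=350 | T(7,5)=65+5·15=140 | T(7,6)=15+6·1=21
i=8: T(8,4)=301+4·350=1701 | T(8,5)=350+5·140=1050 | T(8,6)=140+6·21=266
Read S(8,4) = 1701, S(8,5) = 1050, S(8,6) = 266.

1701, 1050, 266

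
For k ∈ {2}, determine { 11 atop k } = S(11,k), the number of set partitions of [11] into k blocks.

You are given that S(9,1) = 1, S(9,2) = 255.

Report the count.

1023

r10: T_10,1=1×1+0=1; T_10,2=2×255+1=511
r11: T_11,2=2×511+1=1023
Read S(11,2) = 1023.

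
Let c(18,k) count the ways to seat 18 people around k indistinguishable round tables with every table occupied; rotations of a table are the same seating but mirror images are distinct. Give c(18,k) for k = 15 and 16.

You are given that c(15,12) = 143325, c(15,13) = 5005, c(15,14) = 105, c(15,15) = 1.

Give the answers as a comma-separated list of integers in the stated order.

468180, 10812

i=16: T(16,13)=143325+15·5005=218400 | T(16,14)=5005+15·105=6580 | T(16,15)=105+15·1=120 | T(16,16)=1+15·0=1
i=17: T(17,14)=218400+16·6580=323680 | T(17,15)=6580+16·120=8500 | T(17,16)=120+16·1=136
i=18: T(18,15)=323680+17·8500=468180 | T(18,16)=8500+17·136=10812
Read c(18,15) = 468180, c(18,16) = 10812.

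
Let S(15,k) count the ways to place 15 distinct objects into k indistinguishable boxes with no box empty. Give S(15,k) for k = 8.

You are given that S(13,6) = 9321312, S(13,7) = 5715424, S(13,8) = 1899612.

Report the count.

216627840

i=14: T(14,7)=9321312+7·5715424=49329280 | T(14,8)=5715424+8·1899612=20912320
i=15: T(15,8)=49329280+8·20912320=216627840
Read S(15,8) = 216627840.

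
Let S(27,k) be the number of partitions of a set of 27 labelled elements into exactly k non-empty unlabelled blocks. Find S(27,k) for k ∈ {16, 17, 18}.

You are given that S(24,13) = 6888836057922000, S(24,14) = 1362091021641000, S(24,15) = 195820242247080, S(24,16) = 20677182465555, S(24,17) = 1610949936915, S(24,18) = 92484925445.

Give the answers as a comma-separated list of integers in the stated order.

294063066070824960, 35569317763922670, 3270191625210510

r25: T_25,14=14×1362091021641000+6888836057922000=25958110360896000; T_25,15=15×195820242247080+1362091021641000=4299394655347200; T_25,16=16×20677182465555+195820242247080=526655161695960; T_25,17=17×1610949936915+20677182465555=48063331393110; T_25,18=18×92484925445+1610949936915=3275678594925
r26: T_26,15=15×4299394655347200+25958110360896000=90449030191104000; T_26,16=16×526655161695960+4299394655347200=12725877242482560; T_26,17=17×48063331393110+526655161695960=1343731795378830; T_26,18=18×3275678594925+48063331393110=107025546101760
r27: T_27,16=16×12725877242482560+90449030191104000=294063066070824960; T_27,17=17×1343731795378830+12725877242482560=35569317763922670; T_27,18=18×107025546101760+1343731795378830=3270191625210510
Read S(27,16) = 294063066070824960, S(27,17) = 35569317763922670, S(27,18) = 3270191625210510.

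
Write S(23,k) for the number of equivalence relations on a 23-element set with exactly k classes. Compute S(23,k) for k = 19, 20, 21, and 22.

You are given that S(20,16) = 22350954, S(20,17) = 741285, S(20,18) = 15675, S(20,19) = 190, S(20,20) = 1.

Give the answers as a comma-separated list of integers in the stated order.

[21] T[21,17]:17*741285+22350954=34952799 · T[21,18]:18*15675+741285=1023435 · T[21,19]:19*190+15675=19285 · T[21,20]:20*1+190=210 · T[21,21]:21*0+1=1
[22] T[22,18]:18*1023435+34952799=53374629 · T[22,19]:19*19285+1023435=1389850 · T[22,20]:20*210+19285=23485 · T[22,21]:21*1+210=231 · T[22,22]:22*0+1=1
[23] T[23,19]:19*1389850+53374629=79781779 · T[23,20]:20*23485+1389850=1859550 · T[23,21]:21*231+23485=28336 · T[23,22]:22*1+231=253
Read S(23,19) = 79781779, S(23,20) = 1859550, S(23,21) = 28336, S(23,22) = 253.

79781779, 1859550, 28336, 253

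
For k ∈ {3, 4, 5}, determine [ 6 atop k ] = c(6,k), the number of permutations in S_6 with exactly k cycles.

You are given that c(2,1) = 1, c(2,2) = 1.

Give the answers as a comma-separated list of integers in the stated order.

@3  (3,1):1·2+0→2, (3,2):1·2+1→3, (3,3):0·2+1→1
@4  (4,1):2·3+0→6, (4,2):3·3+2→11, (4,3):1·3+3→6, (4,4):0·3+1→1
@5  (5,2):11·4+6→50, (5,3):6·4+11→35, (5,4):1·4+6→10, (5,5):0·4+1→1
@6  (6,3):35·5+50→225, (6,4):10·5+35→85, (6,5):1·5+10→15
Read c(6,3) = 225, c(6,4) = 85, c(6,5) = 15.

225, 85, 15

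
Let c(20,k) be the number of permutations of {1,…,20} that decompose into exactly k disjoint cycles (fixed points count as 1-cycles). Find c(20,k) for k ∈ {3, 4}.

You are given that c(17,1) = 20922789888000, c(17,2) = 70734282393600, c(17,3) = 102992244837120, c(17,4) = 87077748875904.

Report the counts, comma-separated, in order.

i=18: T(18,1)=0+17·20922789888000=355687428096000 | T(18,2)=20922789888000+17·70734282393600=1223405590579200 | T(18,3)=70734282393600+17·102992244837120=1821602444624640 | T(18,4)=102992244837120+17·87077748875904=1583313975727488
i=19: T(19,2)=355687428096000+18·1223405590579200=22376988058521600 | T(19,3)=1223405590579200+18·1821602444624640=34012249593822720 | T(19,4)=1821602444624640+18·1583313975727488=30321254007719424
i=20: T(20,3)=22376988058521600+19·34012249593822720=668609730341153280 | T(20,4)=34012249593822720+19·30321254007719424=610116075740491776
Read c(20,3) = 668609730341153280, c(20,4) = 610116075740491776.

668609730341153280, 610116075740491776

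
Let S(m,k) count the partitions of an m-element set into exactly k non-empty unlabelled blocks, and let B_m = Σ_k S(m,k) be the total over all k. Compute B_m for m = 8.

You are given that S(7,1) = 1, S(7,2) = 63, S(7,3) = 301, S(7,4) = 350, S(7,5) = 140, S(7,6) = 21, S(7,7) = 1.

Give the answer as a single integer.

4140

row 8: T[8][1]=1·1+0=1  T[8][2]=2·63+1=127  T[8][3]=3·301+63=966  T[8][4]=4·350+301=1701  T[8][5]=5·140+350=1050  T[8][6]=6·21+140=266  T[8][7]=7·1+21=28  T[8][8]=8·0+1=1
B_8 = ΣS(8,k) = 1+127+966+1701+1050+266+28+1 = 4140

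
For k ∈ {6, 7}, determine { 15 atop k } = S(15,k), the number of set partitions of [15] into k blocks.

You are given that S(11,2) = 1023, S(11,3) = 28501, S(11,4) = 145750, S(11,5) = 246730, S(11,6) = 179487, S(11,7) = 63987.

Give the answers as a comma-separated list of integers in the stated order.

i=12: T(12,3)=1023+3·28501=86526 | T(12,4)=28501+4·145750=611501 | T(12,5)=145750+5·246730=1379400 | T(12,6)=246730+6·179487=1323652 | T(12,7)=179487+7·63987=627396
i=13: T(13,4)=86526+4·611501=2532530 | T(13,5)=611501+5·1379400=7508501 | T(13,6)=1379400+6·1323652=9321312 | T(13,7)=1323652+7·627396=5715424
i=14: T(14,5)=2532530+5·7508501=40075035 | T(14,6)=7508501+6·9321312=63436373 | T(14,7)=9321312+7·5715424=49329280
i=15: T(15,6)=40075035+6·63436373=420693273 | T(15,7)=63436373+7·49329280=408741333
Read S(15,6) = 420693273, S(15,7) = 408741333.

420693273, 408741333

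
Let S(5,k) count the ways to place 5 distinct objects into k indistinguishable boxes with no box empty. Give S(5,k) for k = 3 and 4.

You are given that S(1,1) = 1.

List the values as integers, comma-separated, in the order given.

r2: T_2,1=1×1+0=1; T_2,2=2×0+1=1
r3: T_3,1=1×1+0=1; T_3,2=2×1+1=3; T_3,3=3×0+1=1
r4: T_4,2=2×3+1=7; T_4,3=3×1+3=6; T_4,4=4×0+1=1
r5: T_5,3=3×6+7=25; T_5,4=4×1+6=10
Read S(5,3) = 25, S(5,4) = 10.

25, 10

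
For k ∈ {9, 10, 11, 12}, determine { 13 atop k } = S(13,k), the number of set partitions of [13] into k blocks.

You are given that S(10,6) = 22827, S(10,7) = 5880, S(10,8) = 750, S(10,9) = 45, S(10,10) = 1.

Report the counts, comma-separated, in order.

359502, 39325, 2431, 78

row 11: T[11][7]=7·5880+22827=63987  T[11][8]=8·750+5880=11880  T[11][9]=9·45+750=1155  T[11][10]=10·1+45=55  T[11][11]=11·0+1=1
row 12: T[12][8]=8·11880+63987=159027  T[12][9]=9·1155+11880=22275  T[12][10]=10·55+1155=1705  T[12][11]=11·1+55=66  T[12][12]=12·0+1=1
row 13: T[13][9]=9·22275+159027=359502  T[13][10]=10·1705+22275=39325  T[13][11]=11·66+1705=2431  T[13][12]=12·1+66=78
Read S(13,9) = 359502, S(13,10) = 39325, S(13,11) = 2431, S(13,12) = 78.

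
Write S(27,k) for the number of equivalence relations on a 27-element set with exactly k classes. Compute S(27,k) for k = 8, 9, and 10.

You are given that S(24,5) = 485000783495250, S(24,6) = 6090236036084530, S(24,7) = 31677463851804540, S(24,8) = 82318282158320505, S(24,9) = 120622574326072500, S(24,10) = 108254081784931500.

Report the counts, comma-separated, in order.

47628831813556336200, 106563273280541795575, 143197070509423605675

row 25: T[25][6]=6·6090236036084530+485000783495250=37026417000002430  T[25][7]=7·31677463851804540+6090236036084530=227832482998716310  T[25][8]=8·82318282158320505+31677463851804540=690223721118368580  T[25][9]=9·120622574326072500+82318282158320505=1167921451092973005  T[25][10]=10·108254081784931500+120622574326072500=1203163392175387500
row 26: T[26][7]=7·227832482998716310+37026417000002430=1631853797991016600  T[26][8]=8·690223721118368580+227832482998716310=5749622251945664950  T[26][9]=9·1167921451092973005+690223721118368580=11201516780955125625  T[26][10]=10·1203163392175387500+1167921451092973005=13199555372846848005
row 27: T[27][8]=8·5749622251945664950+1631853797991016600=47628831813556336200  T[27][9]=9·11201516780955125625+5749622251945664950=106563273280541795575  T[27][10]=10·13199555372846848005+11201516780955125625=143197070509423605675
Read S(27,8) = 47628831813556336200, S(27,9) = 106563273280541795575, S(27,10) = 143197070509423605675.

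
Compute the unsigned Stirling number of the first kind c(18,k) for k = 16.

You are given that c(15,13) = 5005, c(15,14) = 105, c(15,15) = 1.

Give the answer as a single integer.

@16  (16,14):105·15+5005→6580, (16,15):1·15+105→120, (16,16):0·15+1→1
@17  (17,15):120·16+6580→8500, (17,16):1·16+120→136
@18  (18,16):136·17+8500→10812
Read c(18,16) = 10812.

10812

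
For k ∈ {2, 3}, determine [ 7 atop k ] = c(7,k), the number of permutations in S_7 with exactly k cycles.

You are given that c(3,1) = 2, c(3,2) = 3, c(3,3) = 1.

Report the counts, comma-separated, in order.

row 4: T[4][1]=3·2+0=6  T[4][2]=3·3+2=11  T[4][3]=3·1+3=6
row 5: T[5][1]=4·6+0=24  T[5][2]=4·11+6=50  T[5][3]=4·6+11=35
row 6: T[6][1]=5·24+0=120  T[6][2]=5·50+24=274  T[6][3]=5·35+50=225
row 7: T[7][2]=6·274+120=1764  T[7][3]=6·225+274=1624
Read c(7,2) = 1764, c(7,3) = 1624.

1764, 1624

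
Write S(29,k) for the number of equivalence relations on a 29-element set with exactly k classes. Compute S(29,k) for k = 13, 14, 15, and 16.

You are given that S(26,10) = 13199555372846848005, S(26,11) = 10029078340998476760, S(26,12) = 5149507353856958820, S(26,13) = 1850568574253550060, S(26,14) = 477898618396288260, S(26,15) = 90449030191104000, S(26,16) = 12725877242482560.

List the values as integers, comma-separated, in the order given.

6855064482242755179765, 2534474684137526739000, 689692892575539953400, 140694950355081071520

[27] T[27,11]:11*10029078340998476760+13199555372846848005=123519417123830092365 · T[27,12]:12*5149507353856958820+10029078340998476760=71823166587281982600 · T[27,13]:13*1850568574253550060+5149507353856958820=29206898819153109600 · T[27,14]:14*477898618396288260+1850568574253550060=8541149231801585700 · T[27,15]:15*90449030191104000+477898618396288260=1834634071262848260 · T[27,16]:16*12725877242482560+90449030191104000=294063066070824960
[28] T[28,12]:12*71823166587281982600+123519417123830092365=985397416171213883565 · T[28,13]:13*29206898819153109600+71823166587281982600=451512851236272407400 · T[28,14]:14*8541149231801585700+29206898819153109600=148782988064375309400 · T[28,15]:15*1834634071262848260+8541149231801585700=36060660300744309600 · T[28,16]:16*294063066070824960+1834634071262848260=6539643128396047620
[29] T[29,13]:13*451512851236272407400+985397416171213883565=6855064482242755179765 · T[29,14]:14*148782988064375309400+451512851236272407400=2534474684137526739000 · T[29,15]:15*36060660300744309600+148782988064375309400=689692892575539953400 · T[29,16]:16*6539643128396047620+36060660300744309600=140694950355081071520
Read S(29,13) = 6855064482242755179765, S(29,14) = 2534474684137526739000, S(29,15) = 689692892575539953400, S(29,16) = 140694950355081071520.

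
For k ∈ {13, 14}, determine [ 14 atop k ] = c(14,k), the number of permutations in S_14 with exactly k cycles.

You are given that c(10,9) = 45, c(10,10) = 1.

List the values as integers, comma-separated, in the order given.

91, 1

[11] T[11,10]:10*1+45=55 · T[11,11]:10*0+1=1
[12] T[12,11]:11*1+55=66 · T[12,12]:11*0+1=1
[13] T[13,12]:12*1+66=78 · T[13,13]:12*0+1=1
[14] T[14,13]:13*1+78=91 · T[14,14]:13*0+1=1
Read c(14,13) = 91, c(14,14) = 1.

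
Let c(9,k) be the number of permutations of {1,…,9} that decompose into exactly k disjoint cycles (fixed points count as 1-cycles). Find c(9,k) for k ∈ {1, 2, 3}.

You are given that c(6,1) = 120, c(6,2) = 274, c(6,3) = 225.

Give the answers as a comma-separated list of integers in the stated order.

40320, 109584, 118124

[7] T[7,1]:6*120+0=720 · T[7,2]:6*274+120=1764 · T[7,3]:6*225+274=1624
[8] T[8,1]:7*720+0=5040 · T[8,2]:7*1764+720=13068 · T[8,3]:7*1624+1764=13132
[9] T[9,1]:8*5040+0=40320 · T[9,2]:8*13068+5040=109584 · T[9,3]:8*13132+13068=118124
Read c(9,1) = 40320, c(9,2) = 109584, c(9,3) = 118124.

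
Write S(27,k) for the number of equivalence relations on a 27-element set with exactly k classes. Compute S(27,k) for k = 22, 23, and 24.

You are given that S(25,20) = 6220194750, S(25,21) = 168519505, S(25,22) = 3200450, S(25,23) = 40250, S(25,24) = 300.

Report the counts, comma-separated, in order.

[26] T[26,21]:21*168519505+6220194750=9759104355 · T[26,22]:22*3200450+168519505=238929405 · T[26,23]:23*40250+3200450=4126200 · T[26,24]:24*300+40250=47450
[27] T[27,22]:22*238929405+9759104355=15015551265 · T[27,23]:23*4126200+238929405=333832005 · T[27,24]:24*47450+4126200=5265000
Read S(27,22) = 15015551265, S(27,23) = 333832005, S(27,24) = 5265000.

15015551265, 333832005, 5265000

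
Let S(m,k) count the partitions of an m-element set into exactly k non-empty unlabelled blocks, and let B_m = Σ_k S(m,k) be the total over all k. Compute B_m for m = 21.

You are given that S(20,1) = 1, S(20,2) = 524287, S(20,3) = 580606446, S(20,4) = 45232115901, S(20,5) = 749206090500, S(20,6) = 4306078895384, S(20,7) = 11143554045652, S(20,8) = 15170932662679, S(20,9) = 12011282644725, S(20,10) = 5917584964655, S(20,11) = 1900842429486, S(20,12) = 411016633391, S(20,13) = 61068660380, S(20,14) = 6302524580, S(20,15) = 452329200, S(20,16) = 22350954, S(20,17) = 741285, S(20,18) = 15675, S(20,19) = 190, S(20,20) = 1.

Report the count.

474869816156751

r21: T_21,1=1×1+0=1; T_21,2=2×524287+1=1048575; T_21,3=3×580606446+524287=1742343625; T_21,4=4×45232115901+580606446=181509070050; T_21,5=5×749206090500+45232115901=3791262568401; T_21,6=6×4306078895384+749206090500=26585679462804; T_21,7=7×11143554045652+4306078895384=82310957214948; T_21,8=8×15170932662679+11143554045652=132511015347084; T_21,9=9×12011282644725+15170932662679=123272476465204; T_21,10=10×5917584964655+12011282644725=71187132291275; T_21,11=11×1900842429486+5917584964655=26826851689001; T_21,12=12×411016633391+1900842429486=6833042030178; T_21,13=13×61068660380+411016633391=1204909218331; T_21,14=14×6302524580+61068660380=149304004500; T_21,15=15×452329200+6302524580=13087462580; T_21,16=16×22350954+452329200=809944464; T_21,17=17×741285+22350954=34952799; T_21,18=18×15675+741285=1023435; T_21,19=19×190+15675=19285; T_21,20=20×1+190=210; T_21,21=21×0+1=1
B_21 = ΣS(21,k) = 1+1048575+1742343625+181509070050+3791262568401+26585679462804+82310957214948+132511015347084+123272476465204+71187132291275+26826851689001+6833042030178+1204909218331+149304004500+13087462580+809944464+34952799+1023435+19285+210+1 = 474869816156751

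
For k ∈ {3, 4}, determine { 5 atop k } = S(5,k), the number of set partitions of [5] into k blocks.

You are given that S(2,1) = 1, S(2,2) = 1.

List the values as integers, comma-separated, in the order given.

row 3: T[3][1]=1·1+0=1  T[3][2]=2·1+1=3  T[3][3]=3·0+1=1
row 4: T[4][2]=2·3+1=7  T[4][3]=3·1+3=6  T[4][4]=4·0+1=1
row 5: T[5][3]=3·6+7=25  T[5][4]=4·1+6=10
Read S(5,3) = 25, S(5,4) = 10.

25, 10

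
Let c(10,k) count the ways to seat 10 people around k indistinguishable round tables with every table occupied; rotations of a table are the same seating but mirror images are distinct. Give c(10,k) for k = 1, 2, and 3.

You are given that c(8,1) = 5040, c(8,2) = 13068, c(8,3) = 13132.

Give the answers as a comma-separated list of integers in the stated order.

[9] T[9,1]:8*5040+0=40320 · T[9,2]:8*13068+5040=109584 · T[9,3]:8*13132+13068=118124
[10] T[10,1]:9*40320+0=362880 · T[10,2]:9*109584+40320=1026576 · T[10,3]:9*118124+109584=1172700
Read c(10,1) = 362880, c(10,2) = 1026576, c(10,3) = 1172700.

362880, 1026576, 1172700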